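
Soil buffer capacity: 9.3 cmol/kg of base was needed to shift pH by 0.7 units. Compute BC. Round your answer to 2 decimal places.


Step 1: BC = change in base / change in pH
Step 2: BC = 9.3 / 0.7
Step 3: BC = 13.29 cmol/(kg*pH unit)

13.29


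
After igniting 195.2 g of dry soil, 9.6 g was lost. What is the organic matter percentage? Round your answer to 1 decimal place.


Step 1: OM% = 100 * LOI / sample mass
Step 2: OM = 100 * 9.6 / 195.2
Step 3: OM = 4.9%

4.9


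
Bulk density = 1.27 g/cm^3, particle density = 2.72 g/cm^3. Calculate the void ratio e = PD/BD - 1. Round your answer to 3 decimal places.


Step 1: e = PD / BD - 1
Step 2: e = 2.72 / 1.27 - 1
Step 3: e = 2.14173 - 1
Step 4: e = 1.142

1.142


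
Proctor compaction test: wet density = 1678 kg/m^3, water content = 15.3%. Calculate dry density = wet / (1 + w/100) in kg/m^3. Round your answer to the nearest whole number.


Step 1: Dry density = wet density / (1 + w/100)
Step 2: Dry density = 1678 / (1 + 15.3/100)
Step 3: Dry density = 1678 / 1.153
Step 4: Dry density = 1455 kg/m^3

1455


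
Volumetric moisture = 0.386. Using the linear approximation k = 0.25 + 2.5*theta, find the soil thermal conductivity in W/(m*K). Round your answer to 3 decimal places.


Step 1: k = 0.25 + 2.5 * theta
Step 2: k = 0.25 + 2.5 * 0.386
Step 3: k = 0.25 + 0.965
Step 4: k = 1.215 W/(m*K)

1.215


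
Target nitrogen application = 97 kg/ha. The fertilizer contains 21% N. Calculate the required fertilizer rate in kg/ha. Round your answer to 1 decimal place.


Step 1: Fertilizer rate = target N / (N content / 100)
Step 2: Rate = 97 / (21 / 100)
Step 3: Rate = 97 / 0.21
Step 4: Rate = 461.9 kg/ha

461.9


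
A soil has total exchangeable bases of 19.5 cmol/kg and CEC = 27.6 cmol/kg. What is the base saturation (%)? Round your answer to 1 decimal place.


Step 1: BS = 100 * (sum of bases) / CEC
Step 2: BS = 100 * 19.5 / 27.6
Step 3: BS = 70.7%

70.7


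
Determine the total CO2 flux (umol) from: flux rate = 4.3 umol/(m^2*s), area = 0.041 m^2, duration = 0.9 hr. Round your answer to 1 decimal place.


Step 1: Convert time to seconds: 0.9 hr * 3600 = 3240.0 s
Step 2: Total = flux * area * time_s
Step 3: Total = 4.3 * 0.041 * 3240.0
Step 4: Total = 571.2 umol

571.2


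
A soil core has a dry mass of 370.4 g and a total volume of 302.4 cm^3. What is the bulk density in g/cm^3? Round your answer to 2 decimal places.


Step 1: Identify the formula: BD = dry mass / volume
Step 2: Substitute values: BD = 370.4 / 302.4
Step 3: BD = 1.22 g/cm^3

1.22


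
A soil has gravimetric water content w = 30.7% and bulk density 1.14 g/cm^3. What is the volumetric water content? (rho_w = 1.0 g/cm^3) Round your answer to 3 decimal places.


Step 1: theta = (w / 100) * BD / rho_w
Step 2: theta = (30.7 / 100) * 1.14 / 1.0
Step 3: theta = 0.307 * 1.14
Step 4: theta = 0.35

0.35


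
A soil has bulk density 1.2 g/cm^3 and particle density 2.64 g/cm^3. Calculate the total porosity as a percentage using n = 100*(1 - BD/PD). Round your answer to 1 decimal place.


Step 1: Formula: n = 100 * (1 - BD / PD)
Step 2: n = 100 * (1 - 1.2 / 2.64)
Step 3: n = 100 * (1 - 0.45455)
Step 4: n = 54.5%

54.5


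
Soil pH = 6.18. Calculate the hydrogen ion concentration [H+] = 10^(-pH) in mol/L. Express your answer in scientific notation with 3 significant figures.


Step 1: [H+] = 10^(-pH)
Step 2: [H+] = 10^(-6.18)
Step 3: [H+] = 6.61e-07 mol/L

6.61e-07


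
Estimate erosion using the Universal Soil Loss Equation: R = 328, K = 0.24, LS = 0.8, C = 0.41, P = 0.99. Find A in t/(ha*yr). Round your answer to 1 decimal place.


Step 1: A = R * K * LS * C * P
Step 2: R * K = 328 * 0.24 = 78.72
Step 3: (R*K) * LS = 78.72 * 0.8 = 62.976
Step 4: * C * P = 62.976 * 0.41 * 0.99 = 25.6
Step 5: A = 25.6 t/(ha*yr)

25.6


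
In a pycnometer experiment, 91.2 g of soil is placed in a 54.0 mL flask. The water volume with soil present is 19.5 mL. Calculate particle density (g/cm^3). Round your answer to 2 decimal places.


Step 1: Volume of solids = flask volume - water volume with soil
Step 2: V_solids = 54.0 - 19.5 = 34.5 mL
Step 3: Particle density = mass / V_solids = 91.2 / 34.5 = 2.64 g/cm^3

2.64


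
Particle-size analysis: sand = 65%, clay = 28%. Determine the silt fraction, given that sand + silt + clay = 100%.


Step 1: sand + silt + clay = 100%
Step 2: silt = 100 - sand - clay
Step 3: silt = 100 - 65 - 28
Step 4: silt = 7%

7


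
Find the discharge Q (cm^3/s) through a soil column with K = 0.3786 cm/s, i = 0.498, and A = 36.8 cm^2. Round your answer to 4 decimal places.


Step 1: Apply Darcy's law: Q = K * i * A
Step 2: Q = 0.3786 * 0.498 * 36.8
Step 3: Q = 6.9384 cm^3/s

6.9384


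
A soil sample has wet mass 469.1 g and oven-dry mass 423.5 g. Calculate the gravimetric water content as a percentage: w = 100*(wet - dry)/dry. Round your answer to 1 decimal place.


Step 1: Water mass = wet - dry = 469.1 - 423.5 = 45.6 g
Step 2: w = 100 * water mass / dry mass
Step 3: w = 100 * 45.6 / 423.5 = 10.8%

10.8


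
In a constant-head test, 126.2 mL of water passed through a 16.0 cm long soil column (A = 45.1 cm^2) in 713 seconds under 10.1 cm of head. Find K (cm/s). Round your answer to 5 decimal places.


Step 1: K = Q * L / (A * t * h)
Step 2: Numerator = 126.2 * 16.0 = 2019.2
Step 3: Denominator = 45.1 * 713 * 10.1 = 324778.63
Step 4: K = 2019.2 / 324778.63 = 0.00622 cm/s

0.00622


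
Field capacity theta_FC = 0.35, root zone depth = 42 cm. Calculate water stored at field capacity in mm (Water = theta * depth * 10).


Step 1: Water (mm) = theta_FC * depth (cm) * 10
Step 2: Water = 0.35 * 42 * 10
Step 3: Water = 147.0 mm

147.0


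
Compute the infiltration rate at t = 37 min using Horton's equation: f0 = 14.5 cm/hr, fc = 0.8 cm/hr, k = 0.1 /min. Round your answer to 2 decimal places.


Step 1: f = fc + (f0 - fc) * exp(-k * t)
Step 2: exp(-0.1 * 37) = 0.024724
Step 3: f = 0.8 + (14.5 - 0.8) * 0.024724
Step 4: f = 0.8 + 13.7 * 0.024724
Step 5: f = 1.14 cm/hr

1.14


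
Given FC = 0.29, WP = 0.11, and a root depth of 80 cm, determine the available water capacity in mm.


Step 1: Available water = (FC - WP) * depth * 10
Step 2: AW = (0.29 - 0.11) * 80 * 10
Step 3: AW = 0.18 * 80 * 10
Step 4: AW = 144.0 mm

144.0


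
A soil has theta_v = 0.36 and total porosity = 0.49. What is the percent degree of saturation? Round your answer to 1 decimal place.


Step 1: S = 100 * theta_v / n
Step 2: S = 100 * 0.36 / 0.49
Step 3: S = 73.5%

73.5


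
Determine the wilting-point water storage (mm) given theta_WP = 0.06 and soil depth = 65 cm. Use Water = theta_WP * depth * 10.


Step 1: Water (mm) = theta_WP * depth * 10
Step 2: Water = 0.06 * 65 * 10
Step 3: Water = 39.0 mm

39.0


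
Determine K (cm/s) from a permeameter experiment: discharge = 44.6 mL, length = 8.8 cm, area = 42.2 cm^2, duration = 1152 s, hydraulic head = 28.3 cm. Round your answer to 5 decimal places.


Step 1: K = Q * L / (A * t * h)
Step 2: Numerator = 44.6 * 8.8 = 392.48
Step 3: Denominator = 42.2 * 1152 * 28.3 = 1375787.52
Step 4: K = 392.48 / 1375787.52 = 0.00029 cm/s

0.00029


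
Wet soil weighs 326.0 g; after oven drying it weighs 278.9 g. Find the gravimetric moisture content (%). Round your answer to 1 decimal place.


Step 1: Water mass = wet - dry = 326.0 - 278.9 = 47.1 g
Step 2: w = 100 * water mass / dry mass
Step 3: w = 100 * 47.1 / 278.9 = 16.9%

16.9


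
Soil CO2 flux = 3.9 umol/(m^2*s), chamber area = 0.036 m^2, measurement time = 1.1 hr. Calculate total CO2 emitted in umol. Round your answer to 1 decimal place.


Step 1: Convert time to seconds: 1.1 hr * 3600 = 3960.0 s
Step 2: Total = flux * area * time_s
Step 3: Total = 3.9 * 0.036 * 3960.0
Step 4: Total = 556.0 umol

556.0


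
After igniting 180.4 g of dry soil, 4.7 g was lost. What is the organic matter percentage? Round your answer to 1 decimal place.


Step 1: OM% = 100 * LOI / sample mass
Step 2: OM = 100 * 4.7 / 180.4
Step 3: OM = 2.6%

2.6


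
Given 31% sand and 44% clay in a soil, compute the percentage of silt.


Step 1: sand + silt + clay = 100%
Step 2: silt = 100 - sand - clay
Step 3: silt = 100 - 31 - 44
Step 4: silt = 25%

25


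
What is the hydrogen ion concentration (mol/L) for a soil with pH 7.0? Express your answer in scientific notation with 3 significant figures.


Step 1: [H+] = 10^(-pH)
Step 2: [H+] = 10^(-7.0)
Step 3: [H+] = 1.00e-07 mol/L

1.00e-07


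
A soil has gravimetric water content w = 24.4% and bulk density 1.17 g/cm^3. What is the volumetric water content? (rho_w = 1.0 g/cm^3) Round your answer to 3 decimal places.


Step 1: theta = (w / 100) * BD / rho_w
Step 2: theta = (24.4 / 100) * 1.17 / 1.0
Step 3: theta = 0.244 * 1.17
Step 4: theta = 0.285

0.285


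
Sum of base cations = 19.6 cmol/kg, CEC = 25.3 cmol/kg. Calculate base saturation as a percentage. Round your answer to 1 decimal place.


Step 1: BS = 100 * (sum of bases) / CEC
Step 2: BS = 100 * 19.6 / 25.3
Step 3: BS = 77.5%

77.5


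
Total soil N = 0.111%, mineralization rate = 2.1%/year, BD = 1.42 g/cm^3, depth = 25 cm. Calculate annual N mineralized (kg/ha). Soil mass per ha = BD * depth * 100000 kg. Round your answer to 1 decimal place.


Step 1: Soil mass per ha = BD * depth * 100000 = 1.42 * 25 * 100000 = 3550000 kg
Step 2: Total N pool = soil mass * N%/100 = 3550000 * 0.111/100 = 3940.5 kg/ha
Step 3: N mineralized = N pool * rate%/100 = 3940.5 * 2.1/100 = 82.8 kg/ha/yr

82.8


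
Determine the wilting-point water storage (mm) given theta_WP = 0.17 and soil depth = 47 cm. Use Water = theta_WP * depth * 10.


Step 1: Water (mm) = theta_WP * depth * 10
Step 2: Water = 0.17 * 47 * 10
Step 3: Water = 79.9 mm

79.9


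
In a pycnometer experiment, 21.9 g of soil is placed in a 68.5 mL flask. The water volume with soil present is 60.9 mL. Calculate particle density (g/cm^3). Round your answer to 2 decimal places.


Step 1: Volume of solids = flask volume - water volume with soil
Step 2: V_solids = 68.5 - 60.9 = 7.6 mL
Step 3: Particle density = mass / V_solids = 21.9 / 7.6 = 2.88 g/cm^3

2.88


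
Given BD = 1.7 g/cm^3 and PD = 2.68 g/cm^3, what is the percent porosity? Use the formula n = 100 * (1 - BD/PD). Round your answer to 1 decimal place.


Step 1: Formula: n = 100 * (1 - BD / PD)
Step 2: n = 100 * (1 - 1.7 / 2.68)
Step 3: n = 100 * (1 - 0.63433)
Step 4: n = 36.6%

36.6


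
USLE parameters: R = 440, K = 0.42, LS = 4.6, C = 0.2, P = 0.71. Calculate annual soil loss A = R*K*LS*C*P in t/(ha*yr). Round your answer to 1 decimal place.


Step 1: A = R * K * LS * C * P
Step 2: R * K = 440 * 0.42 = 184.8
Step 3: (R*K) * LS = 184.8 * 4.6 = 850.08
Step 4: * C * P = 850.08 * 0.2 * 0.71 = 120.7
Step 5: A = 120.7 t/(ha*yr)

120.7


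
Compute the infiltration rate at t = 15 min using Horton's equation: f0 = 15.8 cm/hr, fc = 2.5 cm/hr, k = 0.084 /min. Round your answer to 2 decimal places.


Step 1: f = fc + (f0 - fc) * exp(-k * t)
Step 2: exp(-0.084 * 15) = 0.283654
Step 3: f = 2.5 + (15.8 - 2.5) * 0.283654
Step 4: f = 2.5 + 13.3 * 0.283654
Step 5: f = 6.27 cm/hr

6.27


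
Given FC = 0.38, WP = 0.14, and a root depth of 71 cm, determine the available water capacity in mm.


Step 1: Available water = (FC - WP) * depth * 10
Step 2: AW = (0.38 - 0.14) * 71 * 10
Step 3: AW = 0.24 * 71 * 10
Step 4: AW = 170.4 mm

170.4


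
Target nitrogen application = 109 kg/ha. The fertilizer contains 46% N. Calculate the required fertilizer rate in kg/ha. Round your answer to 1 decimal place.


Step 1: Fertilizer rate = target N / (N content / 100)
Step 2: Rate = 109 / (46 / 100)
Step 3: Rate = 109 / 0.46
Step 4: Rate = 237.0 kg/ha

237.0


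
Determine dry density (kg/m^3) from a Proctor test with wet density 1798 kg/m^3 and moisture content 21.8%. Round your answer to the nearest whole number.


Step 1: Dry density = wet density / (1 + w/100)
Step 2: Dry density = 1798 / (1 + 21.8/100)
Step 3: Dry density = 1798 / 1.218
Step 4: Dry density = 1476 kg/m^3

1476


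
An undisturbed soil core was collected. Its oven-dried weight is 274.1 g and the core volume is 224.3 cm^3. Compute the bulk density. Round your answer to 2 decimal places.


Step 1: Identify the formula: BD = dry mass / volume
Step 2: Substitute values: BD = 274.1 / 224.3
Step 3: BD = 1.22 g/cm^3

1.22


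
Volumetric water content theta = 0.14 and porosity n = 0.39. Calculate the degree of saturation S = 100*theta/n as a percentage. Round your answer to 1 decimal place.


Step 1: S = 100 * theta_v / n
Step 2: S = 100 * 0.14 / 0.39
Step 3: S = 35.9%

35.9


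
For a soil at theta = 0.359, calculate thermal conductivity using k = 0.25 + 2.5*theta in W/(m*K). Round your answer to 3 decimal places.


Step 1: k = 0.25 + 2.5 * theta
Step 2: k = 0.25 + 2.5 * 0.359
Step 3: k = 0.25 + 0.898
Step 4: k = 1.148 W/(m*K)

1.148


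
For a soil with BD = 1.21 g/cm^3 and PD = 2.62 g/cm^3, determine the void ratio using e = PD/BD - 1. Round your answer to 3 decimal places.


Step 1: e = PD / BD - 1
Step 2: e = 2.62 / 1.21 - 1
Step 3: e = 2.16529 - 1
Step 4: e = 1.165

1.165


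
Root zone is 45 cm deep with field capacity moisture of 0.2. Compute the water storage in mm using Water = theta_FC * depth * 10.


Step 1: Water (mm) = theta_FC * depth (cm) * 10
Step 2: Water = 0.2 * 45 * 10
Step 3: Water = 90.0 mm

90.0


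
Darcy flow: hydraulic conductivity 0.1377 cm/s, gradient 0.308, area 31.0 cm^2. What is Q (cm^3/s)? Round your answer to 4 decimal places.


Step 1: Apply Darcy's law: Q = K * i * A
Step 2: Q = 0.1377 * 0.308 * 31.0
Step 3: Q = 1.3148 cm^3/s

1.3148


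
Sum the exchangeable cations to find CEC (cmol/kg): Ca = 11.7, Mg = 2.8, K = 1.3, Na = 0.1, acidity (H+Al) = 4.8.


Step 1: CEC = Ca + Mg + K + Na + (H+Al)
Step 2: CEC = 11.7 + 2.8 + 1.3 + 0.1 + 4.8
Step 3: CEC = 20.7 cmol/kg

20.7


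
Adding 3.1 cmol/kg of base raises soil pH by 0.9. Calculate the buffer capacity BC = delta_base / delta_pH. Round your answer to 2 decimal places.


Step 1: BC = change in base / change in pH
Step 2: BC = 3.1 / 0.9
Step 3: BC = 3.44 cmol/(kg*pH unit)

3.44


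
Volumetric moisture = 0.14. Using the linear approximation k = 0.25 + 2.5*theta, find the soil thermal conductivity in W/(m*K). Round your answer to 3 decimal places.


Step 1: k = 0.25 + 2.5 * theta
Step 2: k = 0.25 + 2.5 * 0.14
Step 3: k = 0.25 + 0.35
Step 4: k = 0.6 W/(m*K)

0.6


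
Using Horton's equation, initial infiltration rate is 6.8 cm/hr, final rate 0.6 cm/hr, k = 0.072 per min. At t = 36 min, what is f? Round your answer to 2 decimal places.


Step 1: f = fc + (f0 - fc) * exp(-k * t)
Step 2: exp(-0.072 * 36) = 0.07487
Step 3: f = 0.6 + (6.8 - 0.6) * 0.07487
Step 4: f = 0.6 + 6.2 * 0.07487
Step 5: f = 1.06 cm/hr

1.06


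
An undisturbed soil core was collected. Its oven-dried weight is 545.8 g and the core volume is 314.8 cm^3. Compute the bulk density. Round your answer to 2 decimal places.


Step 1: Identify the formula: BD = dry mass / volume
Step 2: Substitute values: BD = 545.8 / 314.8
Step 3: BD = 1.73 g/cm^3

1.73


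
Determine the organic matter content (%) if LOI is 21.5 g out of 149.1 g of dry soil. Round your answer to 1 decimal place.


Step 1: OM% = 100 * LOI / sample mass
Step 2: OM = 100 * 21.5 / 149.1
Step 3: OM = 14.4%

14.4


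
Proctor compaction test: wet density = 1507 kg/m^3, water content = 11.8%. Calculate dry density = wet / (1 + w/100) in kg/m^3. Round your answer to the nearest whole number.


Step 1: Dry density = wet density / (1 + w/100)
Step 2: Dry density = 1507 / (1 + 11.8/100)
Step 3: Dry density = 1507 / 1.118
Step 4: Dry density = 1348 kg/m^3

1348


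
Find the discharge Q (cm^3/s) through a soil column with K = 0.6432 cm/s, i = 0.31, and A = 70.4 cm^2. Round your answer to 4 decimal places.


Step 1: Apply Darcy's law: Q = K * i * A
Step 2: Q = 0.6432 * 0.31 * 70.4
Step 3: Q = 14.0372 cm^3/s

14.0372


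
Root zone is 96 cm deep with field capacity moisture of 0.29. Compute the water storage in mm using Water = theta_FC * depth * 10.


Step 1: Water (mm) = theta_FC * depth (cm) * 10
Step 2: Water = 0.29 * 96 * 10
Step 3: Water = 278.4 mm

278.4


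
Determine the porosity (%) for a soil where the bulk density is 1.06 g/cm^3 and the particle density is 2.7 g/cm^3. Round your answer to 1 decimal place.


Step 1: Formula: n = 100 * (1 - BD / PD)
Step 2: n = 100 * (1 - 1.06 / 2.7)
Step 3: n = 100 * (1 - 0.39259)
Step 4: n = 60.7%

60.7


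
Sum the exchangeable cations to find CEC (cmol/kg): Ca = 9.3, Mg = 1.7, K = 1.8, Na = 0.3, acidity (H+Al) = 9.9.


Step 1: CEC = Ca + Mg + K + Na + (H+Al)
Step 2: CEC = 9.3 + 1.7 + 1.8 + 0.3 + 9.9
Step 3: CEC = 23.0 cmol/kg

23.0


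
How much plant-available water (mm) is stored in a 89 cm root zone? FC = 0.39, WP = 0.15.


Step 1: Available water = (FC - WP) * depth * 10
Step 2: AW = (0.39 - 0.15) * 89 * 10
Step 3: AW = 0.24 * 89 * 10
Step 4: AW = 213.6 mm

213.6


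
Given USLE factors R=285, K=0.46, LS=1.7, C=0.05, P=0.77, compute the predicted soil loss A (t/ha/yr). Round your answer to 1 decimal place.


Step 1: A = R * K * LS * C * P
Step 2: R * K = 285 * 0.46 = 131.1
Step 3: (R*K) * LS = 131.1 * 1.7 = 222.87
Step 4: * C * P = 222.87 * 0.05 * 0.77 = 8.6
Step 5: A = 8.6 t/(ha*yr)

8.6


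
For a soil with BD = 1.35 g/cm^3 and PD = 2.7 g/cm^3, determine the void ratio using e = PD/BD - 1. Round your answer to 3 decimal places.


Step 1: e = PD / BD - 1
Step 2: e = 2.7 / 1.35 - 1
Step 3: e = 2.0 - 1
Step 4: e = 1.0

1.0


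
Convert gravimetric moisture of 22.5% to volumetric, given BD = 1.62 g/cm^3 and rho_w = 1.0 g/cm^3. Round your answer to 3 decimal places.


Step 1: theta = (w / 100) * BD / rho_w
Step 2: theta = (22.5 / 100) * 1.62 / 1.0
Step 3: theta = 0.225 * 1.62
Step 4: theta = 0.365

0.365


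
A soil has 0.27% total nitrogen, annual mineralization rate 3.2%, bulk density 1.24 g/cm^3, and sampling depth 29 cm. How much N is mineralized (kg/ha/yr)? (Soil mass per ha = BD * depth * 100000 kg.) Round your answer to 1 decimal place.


Step 1: Soil mass per ha = BD * depth * 100000 = 1.24 * 29 * 100000 = 3596000 kg
Step 2: Total N pool = soil mass * N%/100 = 3596000 * 0.27/100 = 9709.2 kg/ha
Step 3: N mineralized = N pool * rate%/100 = 9709.2 * 3.2/100 = 310.7 kg/ha/yr

310.7


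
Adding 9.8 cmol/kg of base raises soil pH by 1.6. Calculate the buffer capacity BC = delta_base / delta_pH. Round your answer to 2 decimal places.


Step 1: BC = change in base / change in pH
Step 2: BC = 9.8 / 1.6
Step 3: BC = 6.13 cmol/(kg*pH unit)

6.13


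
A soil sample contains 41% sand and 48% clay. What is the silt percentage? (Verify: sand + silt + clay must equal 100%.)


Step 1: sand + silt + clay = 100%
Step 2: silt = 100 - sand - clay
Step 3: silt = 100 - 41 - 48
Step 4: silt = 11%

11


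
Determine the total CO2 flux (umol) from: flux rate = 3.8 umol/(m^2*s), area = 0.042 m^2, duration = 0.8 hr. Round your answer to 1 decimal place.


Step 1: Convert time to seconds: 0.8 hr * 3600 = 2880.0 s
Step 2: Total = flux * area * time_s
Step 3: Total = 3.8 * 0.042 * 2880.0
Step 4: Total = 459.6 umol

459.6


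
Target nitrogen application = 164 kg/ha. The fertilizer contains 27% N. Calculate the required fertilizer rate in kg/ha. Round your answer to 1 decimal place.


Step 1: Fertilizer rate = target N / (N content / 100)
Step 2: Rate = 164 / (27 / 100)
Step 3: Rate = 164 / 0.27
Step 4: Rate = 607.4 kg/ha

607.4


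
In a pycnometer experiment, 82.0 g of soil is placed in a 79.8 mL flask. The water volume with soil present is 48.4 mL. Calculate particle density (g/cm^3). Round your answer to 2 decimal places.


Step 1: Volume of solids = flask volume - water volume with soil
Step 2: V_solids = 79.8 - 48.4 = 31.4 mL
Step 3: Particle density = mass / V_solids = 82.0 / 31.4 = 2.61 g/cm^3

2.61


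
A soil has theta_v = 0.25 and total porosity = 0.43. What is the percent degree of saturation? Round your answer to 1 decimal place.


Step 1: S = 100 * theta_v / n
Step 2: S = 100 * 0.25 / 0.43
Step 3: S = 58.1%

58.1


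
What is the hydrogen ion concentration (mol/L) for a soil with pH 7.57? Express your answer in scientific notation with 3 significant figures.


Step 1: [H+] = 10^(-pH)
Step 2: [H+] = 10^(-7.57)
Step 3: [H+] = 2.69e-08 mol/L

2.69e-08


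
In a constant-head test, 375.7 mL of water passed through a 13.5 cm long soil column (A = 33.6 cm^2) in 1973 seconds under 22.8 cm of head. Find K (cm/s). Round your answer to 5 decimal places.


Step 1: K = Q * L / (A * t * h)
Step 2: Numerator = 375.7 * 13.5 = 5071.95
Step 3: Denominator = 33.6 * 1973 * 22.8 = 1511475.84
Step 4: K = 5071.95 / 1511475.84 = 0.00336 cm/s

0.00336


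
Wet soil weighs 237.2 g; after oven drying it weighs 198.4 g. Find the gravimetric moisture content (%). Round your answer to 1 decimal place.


Step 1: Water mass = wet - dry = 237.2 - 198.4 = 38.8 g
Step 2: w = 100 * water mass / dry mass
Step 3: w = 100 * 38.8 / 198.4 = 19.6%

19.6


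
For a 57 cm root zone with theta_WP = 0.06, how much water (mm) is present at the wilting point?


Step 1: Water (mm) = theta_WP * depth * 10
Step 2: Water = 0.06 * 57 * 10
Step 3: Water = 34.2 mm

34.2


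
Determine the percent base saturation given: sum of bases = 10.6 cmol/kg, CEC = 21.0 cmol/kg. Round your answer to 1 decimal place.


Step 1: BS = 100 * (sum of bases) / CEC
Step 2: BS = 100 * 10.6 / 21.0
Step 3: BS = 50.5%

50.5


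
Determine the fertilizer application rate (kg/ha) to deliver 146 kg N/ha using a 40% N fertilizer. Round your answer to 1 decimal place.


Step 1: Fertilizer rate = target N / (N content / 100)
Step 2: Rate = 146 / (40 / 100)
Step 3: Rate = 146 / 0.4
Step 4: Rate = 365.0 kg/ha

365.0


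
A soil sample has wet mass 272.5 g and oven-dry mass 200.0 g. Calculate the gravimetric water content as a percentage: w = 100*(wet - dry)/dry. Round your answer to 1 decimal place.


Step 1: Water mass = wet - dry = 272.5 - 200.0 = 72.5 g
Step 2: w = 100 * water mass / dry mass
Step 3: w = 100 * 72.5 / 200.0 = 36.3%

36.3


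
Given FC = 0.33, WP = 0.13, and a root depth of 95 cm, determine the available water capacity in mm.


Step 1: Available water = (FC - WP) * depth * 10
Step 2: AW = (0.33 - 0.13) * 95 * 10
Step 3: AW = 0.2 * 95 * 10
Step 4: AW = 190.0 mm

190.0


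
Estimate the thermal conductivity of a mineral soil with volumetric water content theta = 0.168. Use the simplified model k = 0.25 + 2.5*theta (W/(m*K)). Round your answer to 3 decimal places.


Step 1: k = 0.25 + 2.5 * theta
Step 2: k = 0.25 + 2.5 * 0.168
Step 3: k = 0.25 + 0.42
Step 4: k = 0.67 W/(m*K)

0.67


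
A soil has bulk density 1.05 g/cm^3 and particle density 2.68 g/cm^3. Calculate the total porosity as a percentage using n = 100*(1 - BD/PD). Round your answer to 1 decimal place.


Step 1: Formula: n = 100 * (1 - BD / PD)
Step 2: n = 100 * (1 - 1.05 / 2.68)
Step 3: n = 100 * (1 - 0.39179)
Step 4: n = 60.8%

60.8


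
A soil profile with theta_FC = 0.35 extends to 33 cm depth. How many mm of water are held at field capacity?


Step 1: Water (mm) = theta_FC * depth (cm) * 10
Step 2: Water = 0.35 * 33 * 10
Step 3: Water = 115.5 mm

115.5


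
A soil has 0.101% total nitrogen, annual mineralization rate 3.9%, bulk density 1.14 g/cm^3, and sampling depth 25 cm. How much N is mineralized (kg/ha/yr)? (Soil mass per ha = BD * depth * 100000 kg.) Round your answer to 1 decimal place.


Step 1: Soil mass per ha = BD * depth * 100000 = 1.14 * 25 * 100000 = 2850000 kg
Step 2: Total N pool = soil mass * N%/100 = 2850000 * 0.101/100 = 2878.5 kg/ha
Step 3: N mineralized = N pool * rate%/100 = 2878.5 * 3.9/100 = 112.3 kg/ha/yr

112.3


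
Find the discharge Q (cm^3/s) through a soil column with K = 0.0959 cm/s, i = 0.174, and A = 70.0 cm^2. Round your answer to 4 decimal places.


Step 1: Apply Darcy's law: Q = K * i * A
Step 2: Q = 0.0959 * 0.174 * 70.0
Step 3: Q = 1.1681 cm^3/s

1.1681


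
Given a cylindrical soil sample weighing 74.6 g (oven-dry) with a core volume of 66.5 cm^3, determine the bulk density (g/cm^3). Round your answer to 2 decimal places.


Step 1: Identify the formula: BD = dry mass / volume
Step 2: Substitute values: BD = 74.6 / 66.5
Step 3: BD = 1.12 g/cm^3

1.12


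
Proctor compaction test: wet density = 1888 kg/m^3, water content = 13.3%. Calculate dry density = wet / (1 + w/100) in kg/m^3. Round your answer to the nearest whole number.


Step 1: Dry density = wet density / (1 + w/100)
Step 2: Dry density = 1888 / (1 + 13.3/100)
Step 3: Dry density = 1888 / 1.133
Step 4: Dry density = 1666 kg/m^3

1666


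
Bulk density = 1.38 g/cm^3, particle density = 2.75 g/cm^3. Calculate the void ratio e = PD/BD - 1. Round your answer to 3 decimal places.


Step 1: e = PD / BD - 1
Step 2: e = 2.75 / 1.38 - 1
Step 3: e = 1.99275 - 1
Step 4: e = 0.993

0.993


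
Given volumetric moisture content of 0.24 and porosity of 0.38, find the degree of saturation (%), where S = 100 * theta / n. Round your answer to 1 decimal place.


Step 1: S = 100 * theta_v / n
Step 2: S = 100 * 0.24 / 0.38
Step 3: S = 63.2%

63.2


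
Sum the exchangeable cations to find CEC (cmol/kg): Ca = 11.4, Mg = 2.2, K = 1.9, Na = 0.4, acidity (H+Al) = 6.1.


Step 1: CEC = Ca + Mg + K + Na + (H+Al)
Step 2: CEC = 11.4 + 2.2 + 1.9 + 0.4 + 6.1
Step 3: CEC = 22.0 cmol/kg

22.0


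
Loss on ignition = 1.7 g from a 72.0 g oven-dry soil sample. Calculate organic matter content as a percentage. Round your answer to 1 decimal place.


Step 1: OM% = 100 * LOI / sample mass
Step 2: OM = 100 * 1.7 / 72.0
Step 3: OM = 2.4%

2.4


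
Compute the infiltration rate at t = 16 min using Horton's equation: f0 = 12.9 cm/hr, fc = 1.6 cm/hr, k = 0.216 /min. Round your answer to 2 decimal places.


Step 1: f = fc + (f0 - fc) * exp(-k * t)
Step 2: exp(-0.216 * 16) = 0.031556
Step 3: f = 1.6 + (12.9 - 1.6) * 0.031556
Step 4: f = 1.6 + 11.3 * 0.031556
Step 5: f = 1.96 cm/hr

1.96


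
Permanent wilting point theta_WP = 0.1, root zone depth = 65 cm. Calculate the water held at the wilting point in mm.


Step 1: Water (mm) = theta_WP * depth * 10
Step 2: Water = 0.1 * 65 * 10
Step 3: Water = 65.0 mm

65.0


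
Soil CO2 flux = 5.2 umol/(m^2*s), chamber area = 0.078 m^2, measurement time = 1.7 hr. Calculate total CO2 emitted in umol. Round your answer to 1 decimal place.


Step 1: Convert time to seconds: 1.7 hr * 3600 = 6120.0 s
Step 2: Total = flux * area * time_s
Step 3: Total = 5.2 * 0.078 * 6120.0
Step 4: Total = 2482.3 umol

2482.3


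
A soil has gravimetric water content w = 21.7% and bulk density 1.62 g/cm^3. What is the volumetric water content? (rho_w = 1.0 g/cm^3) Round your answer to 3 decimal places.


Step 1: theta = (w / 100) * BD / rho_w
Step 2: theta = (21.7 / 100) * 1.62 / 1.0
Step 3: theta = 0.217 * 1.62
Step 4: theta = 0.352

0.352


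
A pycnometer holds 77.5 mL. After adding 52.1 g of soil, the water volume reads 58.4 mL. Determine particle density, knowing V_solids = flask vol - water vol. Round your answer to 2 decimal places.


Step 1: Volume of solids = flask volume - water volume with soil
Step 2: V_solids = 77.5 - 58.4 = 19.1 mL
Step 3: Particle density = mass / V_solids = 52.1 / 19.1 = 2.73 g/cm^3

2.73


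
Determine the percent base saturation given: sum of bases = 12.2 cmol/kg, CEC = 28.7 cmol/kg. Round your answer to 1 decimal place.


Step 1: BS = 100 * (sum of bases) / CEC
Step 2: BS = 100 * 12.2 / 28.7
Step 3: BS = 42.5%

42.5


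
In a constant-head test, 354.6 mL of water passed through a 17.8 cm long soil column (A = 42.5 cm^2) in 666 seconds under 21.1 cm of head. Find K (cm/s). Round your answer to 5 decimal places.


Step 1: K = Q * L / (A * t * h)
Step 2: Numerator = 354.6 * 17.8 = 6311.88
Step 3: Denominator = 42.5 * 666 * 21.1 = 597235.5
Step 4: K = 6311.88 / 597235.5 = 0.01057 cm/s

0.01057


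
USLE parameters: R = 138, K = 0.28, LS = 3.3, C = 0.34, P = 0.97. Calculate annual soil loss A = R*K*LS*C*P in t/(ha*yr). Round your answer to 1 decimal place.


Step 1: A = R * K * LS * C * P
Step 2: R * K = 138 * 0.28 = 38.64
Step 3: (R*K) * LS = 38.64 * 3.3 = 127.512
Step 4: * C * P = 127.512 * 0.34 * 0.97 = 42.1
Step 5: A = 42.1 t/(ha*yr)

42.1


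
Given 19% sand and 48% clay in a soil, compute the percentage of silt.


Step 1: sand + silt + clay = 100%
Step 2: silt = 100 - sand - clay
Step 3: silt = 100 - 19 - 48
Step 4: silt = 33%

33


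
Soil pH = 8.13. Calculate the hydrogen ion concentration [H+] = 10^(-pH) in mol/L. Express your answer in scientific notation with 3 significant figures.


Step 1: [H+] = 10^(-pH)
Step 2: [H+] = 10^(-8.13)
Step 3: [H+] = 7.41e-09 mol/L

7.41e-09


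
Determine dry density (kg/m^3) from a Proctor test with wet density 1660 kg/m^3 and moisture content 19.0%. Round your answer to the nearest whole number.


Step 1: Dry density = wet density / (1 + w/100)
Step 2: Dry density = 1660 / (1 + 19.0/100)
Step 3: Dry density = 1660 / 1.19
Step 4: Dry density = 1395 kg/m^3

1395


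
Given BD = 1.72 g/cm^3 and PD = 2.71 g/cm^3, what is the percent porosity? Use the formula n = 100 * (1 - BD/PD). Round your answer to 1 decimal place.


Step 1: Formula: n = 100 * (1 - BD / PD)
Step 2: n = 100 * (1 - 1.72 / 2.71)
Step 3: n = 100 * (1 - 0.63469)
Step 4: n = 36.5%

36.5


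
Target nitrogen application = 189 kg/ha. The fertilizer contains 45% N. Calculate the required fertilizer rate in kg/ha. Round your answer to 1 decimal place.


Step 1: Fertilizer rate = target N / (N content / 100)
Step 2: Rate = 189 / (45 / 100)
Step 3: Rate = 189 / 0.45
Step 4: Rate = 420.0 kg/ha

420.0


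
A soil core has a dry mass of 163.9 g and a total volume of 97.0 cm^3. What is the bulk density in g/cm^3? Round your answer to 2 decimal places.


Step 1: Identify the formula: BD = dry mass / volume
Step 2: Substitute values: BD = 163.9 / 97.0
Step 3: BD = 1.69 g/cm^3

1.69


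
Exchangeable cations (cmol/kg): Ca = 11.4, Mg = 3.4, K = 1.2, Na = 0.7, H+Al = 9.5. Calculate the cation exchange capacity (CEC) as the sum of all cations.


Step 1: CEC = Ca + Mg + K + Na + (H+Al)
Step 2: CEC = 11.4 + 3.4 + 1.2 + 0.7 + 9.5
Step 3: CEC = 26.2 cmol/kg

26.2


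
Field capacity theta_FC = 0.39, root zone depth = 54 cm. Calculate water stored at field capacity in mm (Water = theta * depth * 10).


Step 1: Water (mm) = theta_FC * depth (cm) * 10
Step 2: Water = 0.39 * 54 * 10
Step 3: Water = 210.6 mm

210.6


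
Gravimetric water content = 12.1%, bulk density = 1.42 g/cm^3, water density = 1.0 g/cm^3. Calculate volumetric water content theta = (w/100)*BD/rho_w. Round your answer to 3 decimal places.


Step 1: theta = (w / 100) * BD / rho_w
Step 2: theta = (12.1 / 100) * 1.42 / 1.0
Step 3: theta = 0.121 * 1.42
Step 4: theta = 0.172

0.172


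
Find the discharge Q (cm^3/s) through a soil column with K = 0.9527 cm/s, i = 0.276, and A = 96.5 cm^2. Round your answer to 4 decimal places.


Step 1: Apply Darcy's law: Q = K * i * A
Step 2: Q = 0.9527 * 0.276 * 96.5
Step 3: Q = 25.3742 cm^3/s

25.3742


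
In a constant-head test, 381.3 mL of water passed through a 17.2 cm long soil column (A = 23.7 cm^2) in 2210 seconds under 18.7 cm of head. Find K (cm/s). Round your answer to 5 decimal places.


Step 1: K = Q * L / (A * t * h)
Step 2: Numerator = 381.3 * 17.2 = 6558.36
Step 3: Denominator = 23.7 * 2210 * 18.7 = 979449.9
Step 4: K = 6558.36 / 979449.9 = 0.0067 cm/s

0.0067


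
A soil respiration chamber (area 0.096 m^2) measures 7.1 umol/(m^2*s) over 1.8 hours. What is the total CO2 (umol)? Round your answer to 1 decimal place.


Step 1: Convert time to seconds: 1.8 hr * 3600 = 6480.0 s
Step 2: Total = flux * area * time_s
Step 3: Total = 7.1 * 0.096 * 6480.0
Step 4: Total = 4416.8 umol

4416.8


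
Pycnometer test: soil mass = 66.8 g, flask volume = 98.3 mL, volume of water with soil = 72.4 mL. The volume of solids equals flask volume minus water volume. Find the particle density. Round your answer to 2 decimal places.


Step 1: Volume of solids = flask volume - water volume with soil
Step 2: V_solids = 98.3 - 72.4 = 25.9 mL
Step 3: Particle density = mass / V_solids = 66.8 / 25.9 = 2.58 g/cm^3

2.58


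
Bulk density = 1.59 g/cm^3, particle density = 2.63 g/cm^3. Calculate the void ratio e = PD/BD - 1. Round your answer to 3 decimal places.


Step 1: e = PD / BD - 1
Step 2: e = 2.63 / 1.59 - 1
Step 3: e = 1.65409 - 1
Step 4: e = 0.654

0.654


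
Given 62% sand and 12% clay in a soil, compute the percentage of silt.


Step 1: sand + silt + clay = 100%
Step 2: silt = 100 - sand - clay
Step 3: silt = 100 - 62 - 12
Step 4: silt = 26%

26


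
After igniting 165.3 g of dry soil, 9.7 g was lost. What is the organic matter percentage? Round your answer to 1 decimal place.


Step 1: OM% = 100 * LOI / sample mass
Step 2: OM = 100 * 9.7 / 165.3
Step 3: OM = 5.9%

5.9


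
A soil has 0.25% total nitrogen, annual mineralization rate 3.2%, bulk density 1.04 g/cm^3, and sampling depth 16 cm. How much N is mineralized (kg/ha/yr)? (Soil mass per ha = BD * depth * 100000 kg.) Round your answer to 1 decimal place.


Step 1: Soil mass per ha = BD * depth * 100000 = 1.04 * 16 * 100000 = 1664000 kg
Step 2: Total N pool = soil mass * N%/100 = 1664000 * 0.25/100 = 4160.0 kg/ha
Step 3: N mineralized = N pool * rate%/100 = 4160.0 * 3.2/100 = 133.1 kg/ha/yr

133.1


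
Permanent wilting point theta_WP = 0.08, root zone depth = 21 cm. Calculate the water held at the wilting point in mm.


Step 1: Water (mm) = theta_WP * depth * 10
Step 2: Water = 0.08 * 21 * 10
Step 3: Water = 16.8 mm

16.8


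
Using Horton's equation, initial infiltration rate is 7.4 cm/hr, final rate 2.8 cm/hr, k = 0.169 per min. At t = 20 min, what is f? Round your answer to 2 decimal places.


Step 1: f = fc + (f0 - fc) * exp(-k * t)
Step 2: exp(-0.169 * 20) = 0.034047
Step 3: f = 2.8 + (7.4 - 2.8) * 0.034047
Step 4: f = 2.8 + 4.6 * 0.034047
Step 5: f = 2.96 cm/hr

2.96


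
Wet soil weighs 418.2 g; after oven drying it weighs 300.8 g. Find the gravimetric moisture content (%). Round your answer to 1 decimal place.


Step 1: Water mass = wet - dry = 418.2 - 300.8 = 117.4 g
Step 2: w = 100 * water mass / dry mass
Step 3: w = 100 * 117.4 / 300.8 = 39.0%

39.0


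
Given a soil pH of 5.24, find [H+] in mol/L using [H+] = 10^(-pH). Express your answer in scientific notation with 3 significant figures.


Step 1: [H+] = 10^(-pH)
Step 2: [H+] = 10^(-5.24)
Step 3: [H+] = 5.75e-06 mol/L

5.75e-06


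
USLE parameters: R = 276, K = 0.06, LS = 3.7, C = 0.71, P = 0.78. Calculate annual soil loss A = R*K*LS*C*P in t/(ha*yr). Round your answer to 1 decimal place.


Step 1: A = R * K * LS * C * P
Step 2: R * K = 276 * 0.06 = 16.56
Step 3: (R*K) * LS = 16.56 * 3.7 = 61.272
Step 4: * C * P = 61.272 * 0.71 * 0.78 = 33.9
Step 5: A = 33.9 t/(ha*yr)

33.9


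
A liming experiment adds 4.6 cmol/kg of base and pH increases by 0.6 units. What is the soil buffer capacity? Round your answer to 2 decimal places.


Step 1: BC = change in base / change in pH
Step 2: BC = 4.6 / 0.6
Step 3: BC = 7.67 cmol/(kg*pH unit)

7.67


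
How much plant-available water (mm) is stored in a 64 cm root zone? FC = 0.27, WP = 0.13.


Step 1: Available water = (FC - WP) * depth * 10
Step 2: AW = (0.27 - 0.13) * 64 * 10
Step 3: AW = 0.14 * 64 * 10
Step 4: AW = 89.6 mm

89.6


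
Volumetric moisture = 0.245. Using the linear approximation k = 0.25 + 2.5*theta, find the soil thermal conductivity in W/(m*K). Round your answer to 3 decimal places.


Step 1: k = 0.25 + 2.5 * theta
Step 2: k = 0.25 + 2.5 * 0.245
Step 3: k = 0.25 + 0.613
Step 4: k = 0.863 W/(m*K)

0.863


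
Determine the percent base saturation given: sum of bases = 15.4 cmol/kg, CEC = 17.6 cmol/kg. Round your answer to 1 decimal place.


Step 1: BS = 100 * (sum of bases) / CEC
Step 2: BS = 100 * 15.4 / 17.6
Step 3: BS = 87.5%

87.5


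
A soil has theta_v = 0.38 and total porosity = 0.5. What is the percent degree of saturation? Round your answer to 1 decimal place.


Step 1: S = 100 * theta_v / n
Step 2: S = 100 * 0.38 / 0.5
Step 3: S = 76.0%

76.0


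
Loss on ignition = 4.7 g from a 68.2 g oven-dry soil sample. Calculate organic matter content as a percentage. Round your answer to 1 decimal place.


Step 1: OM% = 100 * LOI / sample mass
Step 2: OM = 100 * 4.7 / 68.2
Step 3: OM = 6.9%

6.9


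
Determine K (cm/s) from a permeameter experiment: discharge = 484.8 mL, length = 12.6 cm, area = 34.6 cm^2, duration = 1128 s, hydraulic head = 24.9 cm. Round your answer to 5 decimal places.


Step 1: K = Q * L / (A * t * h)
Step 2: Numerator = 484.8 * 12.6 = 6108.48
Step 3: Denominator = 34.6 * 1128 * 24.9 = 971817.12
Step 4: K = 6108.48 / 971817.12 = 0.00629 cm/s

0.00629


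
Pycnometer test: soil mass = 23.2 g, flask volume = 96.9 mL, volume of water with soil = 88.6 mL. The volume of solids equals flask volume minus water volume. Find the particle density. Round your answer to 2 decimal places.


Step 1: Volume of solids = flask volume - water volume with soil
Step 2: V_solids = 96.9 - 88.6 = 8.3 mL
Step 3: Particle density = mass / V_solids = 23.2 / 8.3 = 2.8 g/cm^3

2.8


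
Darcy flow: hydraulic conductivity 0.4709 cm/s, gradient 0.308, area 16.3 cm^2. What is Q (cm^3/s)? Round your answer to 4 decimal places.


Step 1: Apply Darcy's law: Q = K * i * A
Step 2: Q = 0.4709 * 0.308 * 16.3
Step 3: Q = 2.3641 cm^3/s

2.3641


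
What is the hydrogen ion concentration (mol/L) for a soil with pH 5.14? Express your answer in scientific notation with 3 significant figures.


Step 1: [H+] = 10^(-pH)
Step 2: [H+] = 10^(-5.14)
Step 3: [H+] = 7.24e-06 mol/L

7.24e-06


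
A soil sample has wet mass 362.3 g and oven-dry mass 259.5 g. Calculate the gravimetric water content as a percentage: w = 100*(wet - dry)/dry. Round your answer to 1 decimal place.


Step 1: Water mass = wet - dry = 362.3 - 259.5 = 102.8 g
Step 2: w = 100 * water mass / dry mass
Step 3: w = 100 * 102.8 / 259.5 = 39.6%

39.6


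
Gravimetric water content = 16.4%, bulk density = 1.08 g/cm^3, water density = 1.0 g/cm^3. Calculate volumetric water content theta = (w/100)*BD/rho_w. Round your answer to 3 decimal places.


Step 1: theta = (w / 100) * BD / rho_w
Step 2: theta = (16.4 / 100) * 1.08 / 1.0
Step 3: theta = 0.164 * 1.08
Step 4: theta = 0.177

0.177


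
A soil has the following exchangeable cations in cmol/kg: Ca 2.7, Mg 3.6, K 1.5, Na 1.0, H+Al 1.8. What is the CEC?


Step 1: CEC = Ca + Mg + K + Na + (H+Al)
Step 2: CEC = 2.7 + 3.6 + 1.5 + 1.0 + 1.8
Step 3: CEC = 10.6 cmol/kg

10.6


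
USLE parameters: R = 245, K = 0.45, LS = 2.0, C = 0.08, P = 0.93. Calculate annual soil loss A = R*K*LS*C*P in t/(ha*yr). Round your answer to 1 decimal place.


Step 1: A = R * K * LS * C * P
Step 2: R * K = 245 * 0.45 = 110.25
Step 3: (R*K) * LS = 110.25 * 2.0 = 220.5
Step 4: * C * P = 220.5 * 0.08 * 0.93 = 16.4
Step 5: A = 16.4 t/(ha*yr)

16.4


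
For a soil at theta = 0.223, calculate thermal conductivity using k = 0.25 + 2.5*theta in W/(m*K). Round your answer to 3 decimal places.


Step 1: k = 0.25 + 2.5 * theta
Step 2: k = 0.25 + 2.5 * 0.223
Step 3: k = 0.25 + 0.558
Step 4: k = 0.808 W/(m*K)

0.808


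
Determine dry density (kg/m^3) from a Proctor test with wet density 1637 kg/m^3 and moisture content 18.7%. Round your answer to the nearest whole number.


Step 1: Dry density = wet density / (1 + w/100)
Step 2: Dry density = 1637 / (1 + 18.7/100)
Step 3: Dry density = 1637 / 1.187
Step 4: Dry density = 1379 kg/m^3

1379


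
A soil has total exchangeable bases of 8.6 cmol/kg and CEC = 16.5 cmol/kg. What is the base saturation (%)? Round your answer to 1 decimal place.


Step 1: BS = 100 * (sum of bases) / CEC
Step 2: BS = 100 * 8.6 / 16.5
Step 3: BS = 52.1%

52.1
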